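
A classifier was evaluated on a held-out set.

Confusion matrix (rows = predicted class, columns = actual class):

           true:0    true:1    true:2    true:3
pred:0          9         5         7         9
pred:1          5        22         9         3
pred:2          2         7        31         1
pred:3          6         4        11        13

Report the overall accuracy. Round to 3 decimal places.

0.521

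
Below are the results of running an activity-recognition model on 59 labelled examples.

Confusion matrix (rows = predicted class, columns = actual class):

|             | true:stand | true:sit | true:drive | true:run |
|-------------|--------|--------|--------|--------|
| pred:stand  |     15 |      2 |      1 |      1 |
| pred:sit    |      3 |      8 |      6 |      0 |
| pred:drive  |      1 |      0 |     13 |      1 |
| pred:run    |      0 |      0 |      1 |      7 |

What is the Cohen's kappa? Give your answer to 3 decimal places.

Observed agreement pₒ = trace/N = 43/59 = 0.7288
Expected agreement pₑ = Σ (rowᵢ·colᵢ)/N² = (19·19 + 10·17 + 21·15 + 9·8)/59² = 0.2637
κ = (pₒ − pₑ)/(1 − pₑ) = (0.7288 − 0.2637)/(1 − 0.2637) = 0.632

0.632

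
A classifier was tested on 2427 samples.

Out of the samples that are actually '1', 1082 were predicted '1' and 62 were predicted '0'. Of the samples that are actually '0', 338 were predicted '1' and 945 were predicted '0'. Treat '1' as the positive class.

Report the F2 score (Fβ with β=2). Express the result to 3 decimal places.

0.902

Fβ = (1+β²)·TP / ((1+β²)·TP + β²·FN + FP), with β²=4
= 5·1082 / (5·1082 + 4·62 + 338) = 0.902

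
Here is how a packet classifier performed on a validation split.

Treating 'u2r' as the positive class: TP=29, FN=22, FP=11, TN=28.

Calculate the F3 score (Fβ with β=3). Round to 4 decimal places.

0.5812

Fβ = (1+β²)·TP / ((1+β²)·TP + β²·FN + FP), with β²=9
= 10·29 / (10·29 + 9·22 + 11) = 0.5812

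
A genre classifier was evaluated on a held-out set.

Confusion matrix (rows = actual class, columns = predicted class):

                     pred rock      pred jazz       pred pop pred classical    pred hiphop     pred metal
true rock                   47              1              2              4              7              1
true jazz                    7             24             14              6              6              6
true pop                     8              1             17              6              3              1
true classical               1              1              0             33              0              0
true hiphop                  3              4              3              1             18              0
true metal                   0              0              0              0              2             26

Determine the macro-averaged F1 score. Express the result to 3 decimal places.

Per-class F1 score (2·TP/(2·TP+FP+FN)):
  rock: TP=47, FP=7+8+1+3+0=19, FN=1+2+4+7+1=15 → 94/128 = 0.7344
  jazz: TP=24, FP=1+1+1+4+0=7, FN=7+14+6+6+6=39 → 48/94 = 0.5106
  pop: TP=17, FP=2+14+0+3+0=19, FN=8+1+6+3+1=19 → 34/72 = 0.4722
  classical: TP=33, FP=4+6+6+1+0=17, FN=1+1+0+0+0=2 → 66/85 = 0.7765
  hiphop: TP=18, FP=7+6+3+0+2=18, FN=3+4+3+1+0=11 → 36/65 = 0.5538
  metal: TP=26, FP=1+6+1+0+0=8, FN=0+0+0+0+2=2 → 52/62 = 0.8387
Macro-F1 score = mean = (0.7344 + 0.5106 + 0.4722 + 0.7765 + 0.5538 + 0.8387) / 6 = 0.648

0.648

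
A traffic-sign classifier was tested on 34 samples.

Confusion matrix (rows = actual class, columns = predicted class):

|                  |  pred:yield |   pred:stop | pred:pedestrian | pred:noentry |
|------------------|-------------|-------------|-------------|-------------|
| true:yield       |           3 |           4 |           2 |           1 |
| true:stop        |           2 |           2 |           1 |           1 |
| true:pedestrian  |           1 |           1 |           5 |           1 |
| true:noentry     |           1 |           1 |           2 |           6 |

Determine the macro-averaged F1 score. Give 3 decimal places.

Per-class F1 score (2·TP/(2·TP+FP+FN)):
  yield: TP=3, FP=2+1+1=4, FN=4+2+1=7 → 6/17 = 0.3529
  stop: TP=2, FP=4+1+1=6, FN=2+1+1=4 → 4/14 = 0.2857
  pedestrian: TP=5, FP=2+1+2=5, FN=1+1+1=3 → 10/18 = 0.5556
  noentry: TP=6, FP=1+1+1=3, FN=1+1+2=4 → 12/19 = 0.6316
Macro-F1 score = mean = (0.3529 + 0.2857 + 0.5556 + 0.6316) / 4 = 0.456

0.456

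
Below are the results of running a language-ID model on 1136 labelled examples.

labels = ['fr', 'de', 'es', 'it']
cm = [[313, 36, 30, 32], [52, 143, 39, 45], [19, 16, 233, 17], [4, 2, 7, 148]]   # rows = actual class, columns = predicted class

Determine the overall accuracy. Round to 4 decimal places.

0.7368

Accuracy = trace / total = (313+143+233+148=837) / 1136 = 837/1136 = 0.7368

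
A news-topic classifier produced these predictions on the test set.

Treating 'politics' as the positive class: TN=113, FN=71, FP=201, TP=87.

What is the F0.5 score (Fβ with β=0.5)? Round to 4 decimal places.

Fβ = (1+β²)·TP / ((1+β²)·TP + β²·FN + FP), with β²=1/4
= 1.25·87 / (1.25·87 + 0.25·71 + 201) = 0.3321

0.3321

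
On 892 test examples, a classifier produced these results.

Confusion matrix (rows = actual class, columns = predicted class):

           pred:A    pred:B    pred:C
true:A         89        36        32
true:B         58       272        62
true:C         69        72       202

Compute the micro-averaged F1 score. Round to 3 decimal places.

0.631

Micro-averaging pools counts across classes: ΣTP=563, ΣFP=329, ΣFN=329.
Micro-F1 score = 2·TP/(2·TP+FP+FN) on pooled counts = 0.631 (equals overall accuracy in single-label multiclass).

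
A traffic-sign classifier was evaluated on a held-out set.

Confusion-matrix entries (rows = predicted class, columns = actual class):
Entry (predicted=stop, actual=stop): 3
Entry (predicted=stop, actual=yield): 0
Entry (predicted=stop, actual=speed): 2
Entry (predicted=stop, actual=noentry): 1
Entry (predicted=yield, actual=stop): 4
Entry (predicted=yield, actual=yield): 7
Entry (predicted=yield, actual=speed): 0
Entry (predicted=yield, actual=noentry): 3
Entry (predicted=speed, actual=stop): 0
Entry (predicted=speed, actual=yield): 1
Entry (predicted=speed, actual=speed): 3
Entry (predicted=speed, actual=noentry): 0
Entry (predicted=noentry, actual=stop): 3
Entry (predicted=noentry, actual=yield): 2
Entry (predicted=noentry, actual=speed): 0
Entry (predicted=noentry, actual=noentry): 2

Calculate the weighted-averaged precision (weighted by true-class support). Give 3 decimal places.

0.499

Per-class precision (TP/(TP+FP)):
  stop: TP=3, FP=0+2+1=3 → 3/6 = 0.5000
  yield: TP=7, FP=4+0+3=7 → 7/14 = 0.5000
  speed: TP=3, FP=0+1+0=1 → 3/4 = 0.7500
  noentry: TP=2, FP=3+2+0=5 → 2/7 = 0.2857
Weighted-precision = Σ (supportᵢ/N)·precisionᵢ with N=31: (10/31)·0.5000 + (10/31)·0.5000 + (5/31)·0.7500 + (6/31)·0.2857 = 0.499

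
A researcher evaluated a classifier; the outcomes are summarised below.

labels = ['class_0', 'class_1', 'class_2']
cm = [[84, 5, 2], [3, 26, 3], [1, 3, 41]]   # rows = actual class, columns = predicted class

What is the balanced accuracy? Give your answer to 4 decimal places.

Balanced accuracy = mean of per-class recall.
  class_0: recall = 84/91 = 0.92308
  class_1: recall = 26/32 = 0.81250
  class_2: recall = 41/45 = 0.91111
Mean = (0.92308 + 0.81250 + 0.91111) / 3 = 0.8822

0.8822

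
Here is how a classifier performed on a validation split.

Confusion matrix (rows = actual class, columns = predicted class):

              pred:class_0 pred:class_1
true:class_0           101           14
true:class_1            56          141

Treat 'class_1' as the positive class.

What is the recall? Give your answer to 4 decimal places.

Recall = TP/(TP+FN) = 141/(141+56) = 141/197 = 0.7157

0.7157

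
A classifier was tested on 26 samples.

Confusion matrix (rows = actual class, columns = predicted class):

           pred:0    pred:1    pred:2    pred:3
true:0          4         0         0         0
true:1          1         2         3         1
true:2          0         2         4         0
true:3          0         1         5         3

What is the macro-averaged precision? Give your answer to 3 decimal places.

0.571

Per-class precision (TP/(TP+FP)):
  0: TP=4, FP=1+0+0=1 → 4/5 = 0.8000
  1: TP=2, FP=0+2+1=3 → 2/5 = 0.4000
  2: TP=4, FP=0+3+5=8 → 4/12 = 0.3333
  3: TP=3, FP=0+1+0=1 → 3/4 = 0.7500
Macro-precision = mean = (0.8000 + 0.4000 + 0.3333 + 0.7500) / 4 = 0.571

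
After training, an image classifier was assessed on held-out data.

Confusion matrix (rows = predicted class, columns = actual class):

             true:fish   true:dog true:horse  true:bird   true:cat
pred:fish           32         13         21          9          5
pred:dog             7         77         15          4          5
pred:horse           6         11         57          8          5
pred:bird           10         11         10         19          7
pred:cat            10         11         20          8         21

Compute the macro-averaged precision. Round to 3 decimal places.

0.480

Per-class precision (TP/(TP+FP)):
  fish: TP=32, FP=13+21+9+5=48 → 32/80 = 0.4000
  dog: TP=77, FP=7+15+4+5=31 → 77/108 = 0.7130
  horse: TP=57, FP=6+11+8+5=30 → 57/87 = 0.6552
  bird: TP=19, FP=10+11+10+7=38 → 19/57 = 0.3333
  cat: TP=21, FP=10+11+20+8=49 → 21/70 = 0.3000
Macro-precision = mean = (0.4000 + 0.7130 + 0.6552 + 0.3333 + 0.3000) / 5 = 0.480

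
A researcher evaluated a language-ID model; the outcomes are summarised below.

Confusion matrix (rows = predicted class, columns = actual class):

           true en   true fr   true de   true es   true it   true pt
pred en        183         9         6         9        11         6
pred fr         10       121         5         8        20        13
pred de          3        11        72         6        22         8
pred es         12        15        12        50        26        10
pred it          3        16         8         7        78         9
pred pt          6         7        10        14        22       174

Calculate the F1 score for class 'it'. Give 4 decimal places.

0.5200

F1 score = 2·TP/(2·TP+FP+FN).
it: TP=78, FP=3+16+8+7+9=43, FN=11+20+22+26+22=101 → 156/300 = 0.52000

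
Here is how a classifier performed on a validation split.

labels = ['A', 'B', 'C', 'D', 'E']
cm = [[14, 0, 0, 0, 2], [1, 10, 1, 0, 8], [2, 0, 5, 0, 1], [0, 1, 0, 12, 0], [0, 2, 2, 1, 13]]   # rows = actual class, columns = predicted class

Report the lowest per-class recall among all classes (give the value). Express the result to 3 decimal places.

0.500

Per-class recall (TP/(TP+FN)):
  A: TP=14, FN=0+0+0+2=2 → 14/16 = 0.8750
  B: TP=10, FN=1+1+0+8=10 → 10/20 = 0.5000
  C: TP=5, FN=2+0+0+1=3 → 5/8 = 0.6250
  D: TP=12, FN=0+1+0+0=1 → 12/13 = 0.9231
  E: TP=13, FN=0+2+2+1=5 → 13/18 = 0.7222
Lowest is class 'B' with recall = 0.500.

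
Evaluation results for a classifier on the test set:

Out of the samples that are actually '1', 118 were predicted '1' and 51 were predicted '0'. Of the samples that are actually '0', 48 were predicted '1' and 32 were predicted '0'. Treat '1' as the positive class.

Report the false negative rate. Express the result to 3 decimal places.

FNR = FN/(FN+TP) = 51/(51+118) = 0.302

0.302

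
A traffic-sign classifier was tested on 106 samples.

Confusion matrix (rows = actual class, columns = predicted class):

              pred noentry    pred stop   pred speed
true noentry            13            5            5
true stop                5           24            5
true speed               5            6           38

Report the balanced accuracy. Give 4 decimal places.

0.6822

Balanced accuracy = mean of per-class recall.
  noentry: recall = 13/23 = 0.56522
  stop: recall = 24/34 = 0.70588
  speed: recall = 38/49 = 0.77551
Mean = (0.56522 + 0.70588 + 0.77551) / 3 = 0.6822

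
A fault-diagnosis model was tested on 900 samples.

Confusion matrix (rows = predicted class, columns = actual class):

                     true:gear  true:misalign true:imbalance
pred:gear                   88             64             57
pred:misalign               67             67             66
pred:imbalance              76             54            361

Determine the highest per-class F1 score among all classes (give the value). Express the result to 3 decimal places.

0.741

Per-class F1 score (2·TP/(2·TP+FP+FN)):
  gear: TP=88, FP=64+57=121, FN=67+76=143 → 176/440 = 0.4000
  misalign: TP=67, FP=67+66=133, FN=64+54=118 → 134/385 = 0.3481
  imbalance: TP=361, FP=76+54=130, FN=57+66=123 → 722/975 = 0.7405
Highest is class 'imbalance' with F1 score = 0.741.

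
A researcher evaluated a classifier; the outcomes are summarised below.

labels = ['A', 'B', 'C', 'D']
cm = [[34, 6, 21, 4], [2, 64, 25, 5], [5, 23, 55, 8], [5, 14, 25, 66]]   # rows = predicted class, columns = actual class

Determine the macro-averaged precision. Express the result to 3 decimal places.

Per-class precision (TP/(TP+FP)):
  A: TP=34, FP=6+21+4=31 → 34/65 = 0.5231
  B: TP=64, FP=2+25+5=32 → 64/96 = 0.6667
  C: TP=55, FP=5+23+8=36 → 55/91 = 0.6044
  D: TP=66, FP=5+14+25=44 → 66/110 = 0.6000
Macro-precision = mean = (0.5231 + 0.6667 + 0.6044 + 0.6000) / 4 = 0.599

0.599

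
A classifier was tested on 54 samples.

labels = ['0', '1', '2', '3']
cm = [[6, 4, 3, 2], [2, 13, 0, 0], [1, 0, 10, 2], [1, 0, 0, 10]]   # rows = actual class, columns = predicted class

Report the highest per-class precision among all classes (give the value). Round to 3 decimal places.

0.769

Per-class precision (TP/(TP+FP)):
  0: TP=6, FP=2+1+1=4 → 6/10 = 0.6000
  1: TP=13, FP=4+0+0=4 → 13/17 = 0.7647
  2: TP=10, FP=3+0+0=3 → 10/13 = 0.7692
  3: TP=10, FP=2+0+2=4 → 10/14 = 0.7143
Highest is class '2' with precision = 0.769.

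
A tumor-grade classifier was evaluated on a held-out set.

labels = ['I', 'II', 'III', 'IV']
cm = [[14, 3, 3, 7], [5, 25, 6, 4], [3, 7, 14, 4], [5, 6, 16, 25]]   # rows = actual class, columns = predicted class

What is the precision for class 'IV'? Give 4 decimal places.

0.6250

precision = TP/(TP+FP).
IV: TP=25, FP=7+4+4=15 → 25/40 = 0.62500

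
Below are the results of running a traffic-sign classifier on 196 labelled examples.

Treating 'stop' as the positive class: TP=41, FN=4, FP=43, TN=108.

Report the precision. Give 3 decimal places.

0.488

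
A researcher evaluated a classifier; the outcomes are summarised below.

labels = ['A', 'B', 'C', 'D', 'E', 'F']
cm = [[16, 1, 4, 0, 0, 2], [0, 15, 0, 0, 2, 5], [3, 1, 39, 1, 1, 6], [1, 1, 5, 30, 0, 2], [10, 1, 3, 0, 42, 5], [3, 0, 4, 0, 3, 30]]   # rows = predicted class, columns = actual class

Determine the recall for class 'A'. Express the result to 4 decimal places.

0.4848

recall = TP/(TP+FN).
A: TP=16, FN=0+3+1+10+3=17 → 16/33 = 0.48485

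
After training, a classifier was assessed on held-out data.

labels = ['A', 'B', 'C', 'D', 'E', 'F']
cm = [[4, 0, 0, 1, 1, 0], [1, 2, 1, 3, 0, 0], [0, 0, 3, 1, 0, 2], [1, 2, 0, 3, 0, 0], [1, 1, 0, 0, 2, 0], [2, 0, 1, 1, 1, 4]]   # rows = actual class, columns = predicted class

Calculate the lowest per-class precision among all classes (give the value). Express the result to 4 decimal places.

Per-class precision (TP/(TP+FP)):
  A: TP=4, FP=1+0+1+1+2=5 → 4/9 = 0.44444
  B: TP=2, FP=0+0+2+1+0=3 → 2/5 = 0.40000
  C: TP=3, FP=0+1+0+0+1=2 → 3/5 = 0.60000
  D: TP=3, FP=1+3+1+0+1=6 → 3/9 = 0.33333
  E: TP=2, FP=1+0+0+0+1=2 → 2/4 = 0.50000
  F: TP=4, FP=0+0+2+0+0=2 → 4/6 = 0.66667
Lowest is class 'D' with precision = 0.3333.

0.3333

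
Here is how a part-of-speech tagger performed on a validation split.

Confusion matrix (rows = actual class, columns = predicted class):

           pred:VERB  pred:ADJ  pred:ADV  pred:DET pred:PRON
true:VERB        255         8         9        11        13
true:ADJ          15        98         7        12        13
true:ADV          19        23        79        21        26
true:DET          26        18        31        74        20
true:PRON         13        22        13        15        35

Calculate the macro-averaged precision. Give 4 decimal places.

0.5618

Per-class precision (TP/(TP+FP)):
  VERB: TP=255, FP=15+19+26+13=73 → 255/328 = 0.77744
  ADJ: TP=98, FP=8+23+18+22=71 → 98/169 = 0.57988
  ADV: TP=79, FP=9+7+31+13=60 → 79/139 = 0.56835
  DET: TP=74, FP=11+12+21+15=59 → 74/133 = 0.55639
  PRON: TP=35, FP=13+13+26+20=72 → 35/107 = 0.32710
Macro-precision = mean = (0.77744 + 0.57988 + 0.56835 + 0.55639 + 0.32710) / 5 = 0.5618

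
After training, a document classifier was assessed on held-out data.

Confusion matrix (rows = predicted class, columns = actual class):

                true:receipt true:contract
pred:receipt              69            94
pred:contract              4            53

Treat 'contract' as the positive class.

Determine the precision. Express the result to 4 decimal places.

Precision = TP/(TP+FP) = 53/(53+4) = 53/57 = 0.9298

0.9298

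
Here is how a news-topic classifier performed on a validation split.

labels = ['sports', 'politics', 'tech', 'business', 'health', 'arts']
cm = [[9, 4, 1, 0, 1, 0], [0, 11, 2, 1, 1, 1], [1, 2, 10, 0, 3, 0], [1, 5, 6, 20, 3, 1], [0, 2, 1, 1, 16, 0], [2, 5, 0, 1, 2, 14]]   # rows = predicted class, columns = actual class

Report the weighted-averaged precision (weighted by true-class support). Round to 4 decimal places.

Per-class precision (TP/(TP+FP)):
  sports: TP=9, FP=4+1+0+1+0=6 → 9/15 = 0.60000
  politics: TP=11, FP=0+2+1+1+1=5 → 11/16 = 0.68750
  tech: TP=10, FP=1+2+0+3+0=6 → 10/16 = 0.62500
  business: TP=20, FP=1+5+6+3+1=16 → 20/36 = 0.55556
  health: TP=16, FP=0+2+1+1+0=4 → 16/20 = 0.80000
  arts: TP=14, FP=2+5+0+1+2=10 → 14/24 = 0.58333
Weighted-precision = Σ (supportᵢ/N)·precisionᵢ with N=127: (13/127)·0.60000 + (29/127)·0.68750 + (20/127)·0.62500 + (23/127)·0.55556 + (26/127)·0.80000 + (16/127)·0.58333 = 0.6547

0.6547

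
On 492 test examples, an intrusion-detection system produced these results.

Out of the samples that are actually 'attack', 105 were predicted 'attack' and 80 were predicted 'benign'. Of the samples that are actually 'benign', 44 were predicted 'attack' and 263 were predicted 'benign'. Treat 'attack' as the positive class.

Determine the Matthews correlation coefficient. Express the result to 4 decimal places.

0.4472

MCC = (TP·TN − FP·FN) / √((TP+FP)(TP+FN)(TN+FP)(TN+FN))
Numerator = 105·263 − 44·80 = 24095
Denominator = √(149·185·307·343) = √2902622065 = 53875.9878
MCC = 24095 / 53875.9878 = 0.4472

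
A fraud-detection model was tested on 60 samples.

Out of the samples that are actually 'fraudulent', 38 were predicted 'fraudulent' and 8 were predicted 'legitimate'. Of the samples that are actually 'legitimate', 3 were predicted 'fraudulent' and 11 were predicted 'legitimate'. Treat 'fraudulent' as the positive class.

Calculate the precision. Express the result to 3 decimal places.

0.927

Precision = TP/(TP+FP) = 38/(38+3) = 38/41 = 0.927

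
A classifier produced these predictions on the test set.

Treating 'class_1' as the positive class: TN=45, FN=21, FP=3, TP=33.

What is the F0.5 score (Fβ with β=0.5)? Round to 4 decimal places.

0.8333

Fβ = (1+β²)·TP / ((1+β²)·TP + β²·FN + FP), with β²=1/4
= 1.25·33 / (1.25·33 + 0.25·21 + 3) = 0.8333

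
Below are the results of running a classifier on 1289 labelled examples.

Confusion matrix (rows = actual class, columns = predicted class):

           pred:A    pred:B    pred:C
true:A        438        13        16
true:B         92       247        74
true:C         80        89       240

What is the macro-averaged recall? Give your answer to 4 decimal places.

0.7076

Per-class recall (TP/(TP+FN)):
  A: TP=438, FN=13+16=29 → 438/467 = 0.93790
  B: TP=247, FN=92+74=166 → 247/413 = 0.59806
  C: TP=240, FN=80+89=169 → 240/409 = 0.58680
Macro-recall = mean = (0.93790 + 0.59806 + 0.58680) / 3 = 0.7076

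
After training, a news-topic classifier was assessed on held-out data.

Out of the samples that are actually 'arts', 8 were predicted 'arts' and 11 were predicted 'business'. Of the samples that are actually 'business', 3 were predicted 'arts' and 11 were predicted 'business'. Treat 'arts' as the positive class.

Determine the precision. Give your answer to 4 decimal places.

Precision = TP/(TP+FP) = 8/(8+3) = 8/11 = 0.7273

0.7273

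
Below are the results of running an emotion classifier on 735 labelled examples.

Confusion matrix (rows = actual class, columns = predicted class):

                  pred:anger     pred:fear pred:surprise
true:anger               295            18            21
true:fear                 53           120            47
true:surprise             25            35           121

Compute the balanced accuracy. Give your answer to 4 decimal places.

0.6991

Balanced accuracy = mean of per-class recall.
  anger: recall = 295/334 = 0.88323
  fear: recall = 120/220 = 0.54545
  surprise: recall = 121/181 = 0.66851
Mean = (0.88323 + 0.54545 + 0.66851) / 3 = 0.6991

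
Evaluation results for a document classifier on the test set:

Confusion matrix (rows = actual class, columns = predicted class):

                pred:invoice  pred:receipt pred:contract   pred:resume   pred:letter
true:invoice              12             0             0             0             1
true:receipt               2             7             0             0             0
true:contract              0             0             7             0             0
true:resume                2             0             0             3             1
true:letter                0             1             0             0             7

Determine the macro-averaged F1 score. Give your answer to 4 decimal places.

0.8283

Per-class F1 score (2·TP/(2·TP+FP+FN)):
  invoice: TP=12, FP=2+0+2+0=4, FN=0+0+0+1=1 → 24/29 = 0.82759
  receipt: TP=7, FP=0+0+0+1=1, FN=2+0+0+0=2 → 14/17 = 0.82353
  contract: TP=7, FP=0+0+0+0=0, FN=0+0+0+0=0 → 14/14 = 1.00000
  resume: TP=3, FP=0+0+0+0=0, FN=2+0+0+1=3 → 6/9 = 0.66667
  letter: TP=7, FP=1+0+0+1=2, FN=0+1+0+0=1 → 14/17 = 0.82353
Macro-F1 score = mean = (0.82759 + 0.82353 + 1.00000 + 0.66667 + 0.82353) / 5 = 0.8283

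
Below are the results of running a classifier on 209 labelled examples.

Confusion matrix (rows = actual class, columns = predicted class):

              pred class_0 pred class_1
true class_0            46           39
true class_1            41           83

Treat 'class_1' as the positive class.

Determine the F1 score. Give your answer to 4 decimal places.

0.6748

Precision = TP/(TP+FP) = 83/122 = 0.6803
Recall = TP/(TP+FN) = 83/124 = 0.6694
F1 = 2·TP/(2·TP+FP+FN) = 166/246 = 0.6748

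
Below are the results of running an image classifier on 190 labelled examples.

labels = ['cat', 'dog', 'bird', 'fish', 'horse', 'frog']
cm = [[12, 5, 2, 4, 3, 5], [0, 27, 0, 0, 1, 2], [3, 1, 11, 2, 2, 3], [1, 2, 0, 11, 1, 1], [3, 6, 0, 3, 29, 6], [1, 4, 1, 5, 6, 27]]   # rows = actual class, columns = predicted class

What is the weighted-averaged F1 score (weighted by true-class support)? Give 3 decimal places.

0.610

Per-class F1 score (2·TP/(2·TP+FP+FN)):
  cat: TP=12, FP=0+3+1+3+1=8, FN=5+2+4+3+5=19 → 24/51 = 0.4706
  dog: TP=27, FP=5+1+2+6+4=18, FN=0+0+0+1+2=3 → 54/75 = 0.7200
  bird: TP=11, FP=2+0+0+0+1=3, FN=3+1+2+2+3=11 → 22/36 = 0.6111
  fish: TP=11, FP=4+0+2+3+5=14, FN=1+2+0+1+1=5 → 22/41 = 0.5366
  horse: TP=29, FP=3+1+2+1+6=13, FN=3+6+0+3+6=18 → 58/89 = 0.6517
  frog: TP=27, FP=5+2+3+1+6=17, FN=1+4+1+5+6=17 → 54/88 = 0.6136
Weighted-F1 score = Σ (supportᵢ/N)·F1 scoreᵢ with N=190: (31/190)·0.4706 + (30/190)·0.7200 + (22/190)·0.6111 + (16/190)·0.5366 + (47/190)·0.6517 + (44/190)·0.6136 = 0.610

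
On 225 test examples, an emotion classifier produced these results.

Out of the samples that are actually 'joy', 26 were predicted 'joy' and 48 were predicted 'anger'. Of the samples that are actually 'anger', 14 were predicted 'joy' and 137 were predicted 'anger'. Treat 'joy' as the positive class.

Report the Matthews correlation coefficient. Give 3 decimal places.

0.318

MCC = (TP·TN − FP·FN) / √((TP+FP)(TP+FN)(TN+FP)(TN+FN))
Numerator = 26·137 − 14·48 = 2890
Denominator = √(40·74·151·185) = √82687600 = 9093.2722
MCC = 2890 / 9093.2722 = 0.318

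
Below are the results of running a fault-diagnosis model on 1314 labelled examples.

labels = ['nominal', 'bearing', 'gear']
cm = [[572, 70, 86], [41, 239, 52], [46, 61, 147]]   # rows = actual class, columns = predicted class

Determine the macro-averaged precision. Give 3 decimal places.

0.677

Per-class precision (TP/(TP+FP)):
  nominal: TP=572, FP=41+46=87 → 572/659 = 0.8680
  bearing: TP=239, FP=70+61=131 → 239/370 = 0.6459
  gear: TP=147, FP=86+52=138 → 147/285 = 0.5158
Macro-precision = mean = (0.8680 + 0.6459 + 0.5158) / 3 = 0.677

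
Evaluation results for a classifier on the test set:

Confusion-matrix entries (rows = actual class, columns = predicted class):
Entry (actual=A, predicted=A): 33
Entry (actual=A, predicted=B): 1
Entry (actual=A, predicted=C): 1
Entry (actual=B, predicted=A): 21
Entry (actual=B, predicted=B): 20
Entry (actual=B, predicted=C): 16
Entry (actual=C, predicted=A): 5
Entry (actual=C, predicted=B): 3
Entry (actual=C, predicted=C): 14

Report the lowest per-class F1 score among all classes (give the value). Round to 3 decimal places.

Per-class F1 score (2·TP/(2·TP+FP+FN)):
  A: TP=33, FP=21+5=26, FN=1+1=2 → 66/94 = 0.7021
  B: TP=20, FP=1+3=4, FN=21+16=37 → 40/81 = 0.4938
  C: TP=14, FP=1+16=17, FN=5+3=8 → 28/53 = 0.5283
Lowest is class 'B' with F1 score = 0.494.

0.494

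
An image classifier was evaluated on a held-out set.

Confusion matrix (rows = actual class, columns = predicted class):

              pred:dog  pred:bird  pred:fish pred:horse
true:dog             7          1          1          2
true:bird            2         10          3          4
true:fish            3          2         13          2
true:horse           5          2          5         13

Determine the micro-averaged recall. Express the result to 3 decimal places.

0.573

Micro-averaging pools counts across classes: ΣTP=43, ΣFP=32, ΣFN=32.
Micro-recall = TP/(TP+FN) on pooled counts = 0.573 (equals overall accuracy in single-label multiclass).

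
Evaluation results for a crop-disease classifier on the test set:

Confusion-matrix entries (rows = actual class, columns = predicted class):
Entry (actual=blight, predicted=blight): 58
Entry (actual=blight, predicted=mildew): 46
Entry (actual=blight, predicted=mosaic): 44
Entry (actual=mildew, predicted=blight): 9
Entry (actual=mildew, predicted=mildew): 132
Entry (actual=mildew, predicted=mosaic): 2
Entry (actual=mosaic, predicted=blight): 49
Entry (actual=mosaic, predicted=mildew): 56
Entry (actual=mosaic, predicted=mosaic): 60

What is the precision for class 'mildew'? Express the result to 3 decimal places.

Treat 'mildew' as positive and all other classes as negative.
precision = TP/(TP+FP).
mildew: TP=132, FP=46+56=102 → 132/234 = 0.5641

0.564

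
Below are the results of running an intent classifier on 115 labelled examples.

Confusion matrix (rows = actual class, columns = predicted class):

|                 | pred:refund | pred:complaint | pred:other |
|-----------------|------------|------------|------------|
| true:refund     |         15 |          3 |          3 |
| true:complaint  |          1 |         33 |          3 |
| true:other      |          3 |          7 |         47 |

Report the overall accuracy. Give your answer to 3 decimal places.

0.826

Accuracy = trace / total = (15+33+47=95) / 115 = 95/115 = 0.826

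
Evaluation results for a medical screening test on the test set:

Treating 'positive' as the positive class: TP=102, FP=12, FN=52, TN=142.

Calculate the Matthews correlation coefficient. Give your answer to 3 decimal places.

0.605

MCC = (TP·TN − FP·FN) / √((TP+FP)(TP+FN)(TN+FP)(TN+FN))
Numerator = 102·142 − 12·52 = 13860
Denominator = √(114·154·154·194) = √524503056 = 22902.0317
MCC = 13860 / 22902.0317 = 0.605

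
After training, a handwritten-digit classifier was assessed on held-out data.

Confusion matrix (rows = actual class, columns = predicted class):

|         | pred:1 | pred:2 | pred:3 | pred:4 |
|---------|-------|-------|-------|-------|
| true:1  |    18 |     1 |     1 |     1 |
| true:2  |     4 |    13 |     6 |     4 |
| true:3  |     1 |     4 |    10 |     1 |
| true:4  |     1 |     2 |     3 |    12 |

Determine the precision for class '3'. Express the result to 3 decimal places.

Treat '3' as positive and all other classes as negative.
precision = TP/(TP+FP).
3: TP=10, FP=1+6+3=10 → 10/20 = 0.5000

0.500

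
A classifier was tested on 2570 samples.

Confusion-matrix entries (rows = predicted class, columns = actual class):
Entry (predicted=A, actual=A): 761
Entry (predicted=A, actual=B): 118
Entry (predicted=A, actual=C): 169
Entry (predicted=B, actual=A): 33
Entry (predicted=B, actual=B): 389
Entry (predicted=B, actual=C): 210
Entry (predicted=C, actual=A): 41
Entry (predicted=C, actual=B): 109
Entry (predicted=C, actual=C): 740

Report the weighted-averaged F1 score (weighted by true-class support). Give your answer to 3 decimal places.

Per-class F1 score (2·TP/(2·TP+FP+FN)):
  A: TP=761, FP=118+169=287, FN=33+41=74 → 1522/1883 = 0.8083
  B: TP=389, FP=33+210=243, FN=118+109=227 → 778/1248 = 0.6234
  C: TP=740, FP=41+109=150, FN=169+210=379 → 1480/2009 = 0.7367
Weighted-F1 score = Σ (supportᵢ/N)·F1 scoreᵢ with N=2570: (835/2570)·0.8083 + (616/2570)·0.6234 + (1119/2570)·0.7367 = 0.733

0.733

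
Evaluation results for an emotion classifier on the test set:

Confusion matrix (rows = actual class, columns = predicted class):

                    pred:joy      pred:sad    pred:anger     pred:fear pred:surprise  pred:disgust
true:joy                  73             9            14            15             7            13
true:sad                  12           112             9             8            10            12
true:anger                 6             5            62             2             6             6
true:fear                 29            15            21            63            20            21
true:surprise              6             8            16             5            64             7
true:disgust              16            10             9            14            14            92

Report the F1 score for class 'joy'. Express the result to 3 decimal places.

0.535

One-vs-rest for 'joy': TP = diagonal; FP = other classes predicted 'joy'; FN = 'joy' predicted as other.
F1 score = 2·TP/(2·TP+FP+FN).
joy: TP=73, FP=12+6+29+6+16=69, FN=9+14+15+7+13=58 → 146/273 = 0.5348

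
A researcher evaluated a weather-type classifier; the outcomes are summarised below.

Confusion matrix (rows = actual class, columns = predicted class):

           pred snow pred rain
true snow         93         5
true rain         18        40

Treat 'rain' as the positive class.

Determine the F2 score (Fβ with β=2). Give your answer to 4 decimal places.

0.7220

Fβ = (1+β²)·TP / ((1+β²)·TP + β²·FN + FP), with β²=4
= 5·40 / (5·40 + 4·18 + 5) = 0.7220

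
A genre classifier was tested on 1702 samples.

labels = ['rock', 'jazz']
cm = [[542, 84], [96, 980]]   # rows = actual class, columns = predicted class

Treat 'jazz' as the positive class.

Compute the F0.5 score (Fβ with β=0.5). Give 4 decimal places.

Fβ = (1+β²)·TP / ((1+β²)·TP + β²·FN + FP), with β²=1/4
= 1.25·980 / (1.25·980 + 0.25·96 + 84) = 0.9190

0.9190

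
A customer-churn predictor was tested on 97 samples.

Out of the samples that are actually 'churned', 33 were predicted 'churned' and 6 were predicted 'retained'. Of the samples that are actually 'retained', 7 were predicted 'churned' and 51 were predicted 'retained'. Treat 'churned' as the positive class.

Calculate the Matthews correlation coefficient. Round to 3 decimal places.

0.723

MCC = (TP·TN − FP·FN) / √((TP+FP)(TP+FN)(TN+FP)(TN+FN))
Numerator = 33·51 − 7·6 = 1641
Denominator = √(40·39·58·57) = √5157360 = 2270.9822
MCC = 1641 / 2270.9822 = 0.723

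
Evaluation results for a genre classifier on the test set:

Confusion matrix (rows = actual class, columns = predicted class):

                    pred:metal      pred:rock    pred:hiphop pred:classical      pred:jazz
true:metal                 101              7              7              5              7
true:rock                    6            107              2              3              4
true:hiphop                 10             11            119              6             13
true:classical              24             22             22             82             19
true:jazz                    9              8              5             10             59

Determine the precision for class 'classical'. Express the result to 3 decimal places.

One-vs-rest for 'classical': TP = diagonal; FP = other classes predicted 'classical'; FN = 'classical' predicted as other.
precision = TP/(TP+FP).
classical: TP=82, FP=5+3+6+10=24 → 82/106 = 0.7736

0.774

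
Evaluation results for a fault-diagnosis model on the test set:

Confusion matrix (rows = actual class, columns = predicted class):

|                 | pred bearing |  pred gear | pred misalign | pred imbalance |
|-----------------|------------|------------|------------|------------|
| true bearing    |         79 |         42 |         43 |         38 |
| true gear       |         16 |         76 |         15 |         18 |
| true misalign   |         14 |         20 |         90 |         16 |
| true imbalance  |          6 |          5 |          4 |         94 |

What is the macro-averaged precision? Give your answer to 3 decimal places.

Per-class precision (TP/(TP+FP)):
  bearing: TP=79, FP=16+14+6=36 → 79/115 = 0.6870
  gear: TP=76, FP=42+20+5=67 → 76/143 = 0.5315
  misalign: TP=90, FP=43+15+4=62 → 90/152 = 0.5921
  imbalance: TP=94, FP=38+18+16=72 → 94/166 = 0.5663
Macro-precision = mean = (0.6870 + 0.5315 + 0.5921 + 0.5663) / 4 = 0.594

0.594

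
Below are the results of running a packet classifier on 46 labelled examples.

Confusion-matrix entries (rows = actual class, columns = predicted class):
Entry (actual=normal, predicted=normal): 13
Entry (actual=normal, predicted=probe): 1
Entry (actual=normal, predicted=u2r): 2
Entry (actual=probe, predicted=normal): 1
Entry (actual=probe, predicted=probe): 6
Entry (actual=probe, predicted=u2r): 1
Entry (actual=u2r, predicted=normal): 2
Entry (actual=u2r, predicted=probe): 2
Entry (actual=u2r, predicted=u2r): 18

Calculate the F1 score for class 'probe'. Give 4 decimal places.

0.7059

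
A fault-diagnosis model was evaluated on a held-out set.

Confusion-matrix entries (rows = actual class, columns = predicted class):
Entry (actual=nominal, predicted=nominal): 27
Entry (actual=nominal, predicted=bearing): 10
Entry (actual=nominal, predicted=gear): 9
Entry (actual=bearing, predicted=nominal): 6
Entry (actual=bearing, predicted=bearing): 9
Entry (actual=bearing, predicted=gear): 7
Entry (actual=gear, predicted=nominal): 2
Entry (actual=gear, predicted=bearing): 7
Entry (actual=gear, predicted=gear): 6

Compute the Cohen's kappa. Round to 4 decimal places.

0.2225

Observed agreement pₒ = trace/N = 42/83 = 0.50602
Expected agreement pₑ = Σ (rowᵢ·colᵢ)/N² = (46·35 + 22·26 + 15·22)/83² = 0.36464
κ = (pₒ − pₑ)/(1 − pₑ) = (0.50602 − 0.36464)/(1 − 0.36464) = 0.2225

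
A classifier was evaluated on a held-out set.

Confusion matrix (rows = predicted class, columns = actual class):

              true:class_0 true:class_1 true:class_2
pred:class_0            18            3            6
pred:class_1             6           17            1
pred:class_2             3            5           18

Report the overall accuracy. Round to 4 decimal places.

Accuracy = trace / total = (18+17+18=53) / 77 = 53/77 = 0.6883

0.6883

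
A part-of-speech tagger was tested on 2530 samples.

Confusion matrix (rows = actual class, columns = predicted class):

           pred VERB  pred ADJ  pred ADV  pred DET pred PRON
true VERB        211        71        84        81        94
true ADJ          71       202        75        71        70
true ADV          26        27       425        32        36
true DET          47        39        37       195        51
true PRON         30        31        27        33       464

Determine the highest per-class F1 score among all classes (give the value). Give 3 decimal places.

0.714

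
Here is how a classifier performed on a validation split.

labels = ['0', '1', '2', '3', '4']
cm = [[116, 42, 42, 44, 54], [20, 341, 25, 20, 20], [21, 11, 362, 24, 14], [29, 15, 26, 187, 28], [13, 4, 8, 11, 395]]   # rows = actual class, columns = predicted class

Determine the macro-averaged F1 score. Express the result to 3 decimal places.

0.716

Per-class F1 score (2·TP/(2·TP+FP+FN)):
  0: TP=116, FP=20+21+29+13=83, FN=42+42+44+54=182 → 232/497 = 0.4668
  1: TP=341, FP=42+11+15+4=72, FN=20+25+20+20=85 → 682/839 = 0.8129
  2: TP=362, FP=42+25+26+8=101, FN=21+11+24+14=70 → 724/895 = 0.8089
  3: TP=187, FP=44+20+24+11=99, FN=29+15+26+28=98 → 374/571 = 0.6550
  4: TP=395, FP=54+20+14+28=116, FN=13+4+8+11=36 → 790/942 = 0.8386
Macro-F1 score = mean = (0.4668 + 0.8129 + 0.8089 + 0.6550 + 0.8386) / 5 = 0.716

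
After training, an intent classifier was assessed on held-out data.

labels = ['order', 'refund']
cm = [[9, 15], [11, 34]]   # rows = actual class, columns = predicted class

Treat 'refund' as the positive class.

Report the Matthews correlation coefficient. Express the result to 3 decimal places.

0.137

MCC = (TP·TN − FP·FN) / √((TP+FP)(TP+FN)(TN+FP)(TN+FN))
Numerator = 34·9 − 15·11 = 141
Denominator = √(49·45·24·20) = √1058400 = 1028.7857
MCC = 141 / 1028.7857 = 0.137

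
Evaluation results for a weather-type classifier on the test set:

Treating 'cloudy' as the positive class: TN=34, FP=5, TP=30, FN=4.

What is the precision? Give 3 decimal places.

0.857

Precision = TP/(TP+FP) = 30/(30+5) = 30/35 = 0.857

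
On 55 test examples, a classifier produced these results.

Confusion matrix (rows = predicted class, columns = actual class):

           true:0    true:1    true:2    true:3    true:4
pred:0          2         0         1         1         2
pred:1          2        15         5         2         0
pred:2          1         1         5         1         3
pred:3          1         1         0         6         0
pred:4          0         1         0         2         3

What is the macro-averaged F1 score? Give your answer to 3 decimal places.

0.506

Per-class F1 score (2·TP/(2·TP+FP+FN)):
  0: TP=2, FP=0+1+1+2=4, FN=2+1+1+0=4 → 4/12 = 0.3333
  1: TP=15, FP=2+5+2+0=9, FN=0+1+1+1=3 → 30/42 = 0.7143
  2: TP=5, FP=1+1+1+3=6, FN=1+5+0+0=6 → 10/22 = 0.4545
  3: TP=6, FP=1+1+0+0=2, FN=1+2+1+2=6 → 12/20 = 0.6000
  4: TP=3, FP=0+1+0+2=3, FN=2+0+3+0=5 → 6/14 = 0.4286
Macro-F1 score = mean = (0.3333 + 0.7143 + 0.4545 + 0.6000 + 0.4286) / 5 = 0.506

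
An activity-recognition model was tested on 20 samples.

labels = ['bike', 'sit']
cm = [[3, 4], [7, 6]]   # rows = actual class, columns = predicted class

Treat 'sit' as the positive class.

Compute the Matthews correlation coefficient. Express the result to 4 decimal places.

MCC = (TP·TN − FP·FN) / √((TP+FP)(TP+FN)(TN+FP)(TN+FN))
Numerator = 6·3 − 4·7 = -10
Denominator = √(10·13·7·10) = √9100 = 95.3939
MCC = -10 / 95.3939 = -0.1048

-0.1048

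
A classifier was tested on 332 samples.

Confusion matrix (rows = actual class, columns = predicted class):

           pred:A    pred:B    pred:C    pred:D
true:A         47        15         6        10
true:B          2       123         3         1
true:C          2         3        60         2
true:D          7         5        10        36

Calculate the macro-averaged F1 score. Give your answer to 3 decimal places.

0.770

Per-class F1 score (2·TP/(2·TP+FP+FN)):
  A: TP=47, FP=2+2+7=11, FN=15+6+10=31 → 94/136 = 0.6912
  B: TP=123, FP=15+3+5=23, FN=2+3+1=6 → 246/275 = 0.8945
  C: TP=60, FP=6+3+10=19, FN=2+3+2=7 → 120/146 = 0.8219
  D: TP=36, FP=10+1+2=13, FN=7+5+10=22 → 72/107 = 0.6729
Macro-F1 score = mean = (0.6912 + 0.8945 + 0.8219 + 0.6729) / 4 = 0.770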